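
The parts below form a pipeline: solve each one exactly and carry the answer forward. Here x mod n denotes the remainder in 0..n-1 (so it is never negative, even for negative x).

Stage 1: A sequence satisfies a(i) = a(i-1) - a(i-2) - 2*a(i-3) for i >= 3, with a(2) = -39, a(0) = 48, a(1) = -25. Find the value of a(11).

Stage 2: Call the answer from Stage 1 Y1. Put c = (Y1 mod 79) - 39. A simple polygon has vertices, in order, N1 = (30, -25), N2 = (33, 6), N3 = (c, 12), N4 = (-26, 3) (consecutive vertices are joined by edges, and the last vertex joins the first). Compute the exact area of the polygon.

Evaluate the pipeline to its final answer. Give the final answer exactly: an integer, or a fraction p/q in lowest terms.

2327/2

Stage 1: a(3) = 1*(-39) - 1*(-25) - 2*(48) = -110; iterating: a(3)=-110, a(4)=-21, a(5)=167, a(6)=408, a(7)=283, a(8)=-459, a(9)=-1558, a(10)=-1665, a(11)=811; answer 811
Stage 2: Y1 = 811; c = -18; cross terms: (30*6 - 33*-25)=1005, (33*12 - -18*6)=504, (-18*3 - -26*12)=258, (-26*-25 - 30*3)=560; twice the area = |2327| = 2327; area = 2327/2; answer 2327/2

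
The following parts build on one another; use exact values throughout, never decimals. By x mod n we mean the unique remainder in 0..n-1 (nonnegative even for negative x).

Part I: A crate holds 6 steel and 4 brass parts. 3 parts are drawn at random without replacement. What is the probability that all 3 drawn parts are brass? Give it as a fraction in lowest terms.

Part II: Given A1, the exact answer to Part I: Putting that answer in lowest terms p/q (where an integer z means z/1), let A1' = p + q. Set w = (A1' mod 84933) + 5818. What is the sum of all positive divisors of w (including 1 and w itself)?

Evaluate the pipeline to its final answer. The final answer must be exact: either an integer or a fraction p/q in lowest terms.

Part I: total draws C(10,3) = 120; favorable C(4,3) = 4; P = 1/30; answer 1/30
Part II: A1 = 1/30; threaded value p + q = 31; w = 5849; 5849 is prime, so its only divisors are 1 and 5849; sigma = 1 + 5849 = 5850; answer 5850

5850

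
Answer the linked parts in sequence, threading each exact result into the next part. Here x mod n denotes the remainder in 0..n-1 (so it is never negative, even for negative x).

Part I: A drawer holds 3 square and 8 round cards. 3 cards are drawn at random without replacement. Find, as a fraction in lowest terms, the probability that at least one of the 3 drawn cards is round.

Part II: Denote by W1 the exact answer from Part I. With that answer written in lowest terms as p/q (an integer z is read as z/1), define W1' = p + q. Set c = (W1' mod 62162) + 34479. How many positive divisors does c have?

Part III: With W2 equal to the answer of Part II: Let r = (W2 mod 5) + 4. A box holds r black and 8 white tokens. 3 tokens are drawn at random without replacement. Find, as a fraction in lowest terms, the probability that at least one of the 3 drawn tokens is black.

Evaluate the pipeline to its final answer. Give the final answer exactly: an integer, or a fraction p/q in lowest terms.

Part I: total draws C(11,3) = 165; complement C(3,3) = 1; favorable 165 - 1 = 164; P = 164/165; answer 164/165
Part II: W1 = 164/165; threaded value p + q = 329; c = 34808; 34808 = 2^3 * 19 * 229; number of divisors = (3+1) * (1+1) * (1+1) = 16; answer 16
Part III: W2 = 16; r = 5; total draws C(13,3) = 286; complement C(8,3) = 56; favorable 286 - 56 = 230; P = 115/143; answer 115/143

115/143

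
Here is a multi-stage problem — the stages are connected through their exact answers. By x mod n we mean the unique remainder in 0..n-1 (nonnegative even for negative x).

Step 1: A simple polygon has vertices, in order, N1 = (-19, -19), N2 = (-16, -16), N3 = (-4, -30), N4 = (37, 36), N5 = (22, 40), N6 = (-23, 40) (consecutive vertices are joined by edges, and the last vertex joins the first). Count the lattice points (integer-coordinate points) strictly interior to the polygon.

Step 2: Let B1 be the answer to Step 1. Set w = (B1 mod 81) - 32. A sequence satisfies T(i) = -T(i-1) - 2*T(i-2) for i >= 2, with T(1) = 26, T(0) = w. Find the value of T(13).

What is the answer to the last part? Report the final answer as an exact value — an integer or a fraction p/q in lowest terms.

4114

Step 1: cross terms: (-19*-16 - -16*-19)=0, (-16*-30 - -4*-16)=416, (-4*36 - 37*-30)=966, (37*40 - 22*36)=688, (22*40 - -23*40)=1800, (-23*-19 - -19*40)=1197; twice the area = |5067| = 5067; area = 5067/2; boundary points = 3 + 2 + 1 + 1 + 45 + 1 = 53; strictly interior points = area - boundary/2 + 1 = 2508; answer 2508
Step 2: B1 = 2508; w = 46; T(2) = -1*(26) - 2*(46) = -118; iterating: T(2)=-118, T(3)=66, T(4)=170, T(5)=-302, T(6)=-38, T(7)=642, T(8)=-566, T(9)=-718, T(10)=1850, T(11)=-414, T(12)=-3286, T(13)=4114; answer 4114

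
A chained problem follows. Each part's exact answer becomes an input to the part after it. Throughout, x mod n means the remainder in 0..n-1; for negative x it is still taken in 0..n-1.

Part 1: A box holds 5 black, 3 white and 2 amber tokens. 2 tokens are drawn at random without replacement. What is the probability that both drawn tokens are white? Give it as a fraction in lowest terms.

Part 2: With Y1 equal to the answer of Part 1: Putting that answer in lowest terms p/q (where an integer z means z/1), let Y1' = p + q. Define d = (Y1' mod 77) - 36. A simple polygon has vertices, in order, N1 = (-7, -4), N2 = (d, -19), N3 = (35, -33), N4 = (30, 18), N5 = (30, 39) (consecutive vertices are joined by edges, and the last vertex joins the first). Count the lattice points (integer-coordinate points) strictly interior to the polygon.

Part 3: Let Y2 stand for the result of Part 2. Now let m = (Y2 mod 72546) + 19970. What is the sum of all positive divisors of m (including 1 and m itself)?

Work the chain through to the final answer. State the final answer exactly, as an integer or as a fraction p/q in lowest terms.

29136

Part 1: total draws C(10,2) = 45; favorable C(3,2) = 3; P = 1/15; answer 1/15
Part 2: Y1 = 1/15; threaded value p + q = 16; d = -20; cross terms: (-7*-19 - -20*-4)=53, (-20*-33 - 35*-19)=1325, (35*18 - 30*-33)=1620, (30*39 - 30*18)=630, (30*-4 - -7*39)=153; twice the area = |3781| = 3781; area = 3781/2; boundary points = 1 + 1 + 1 + 21 + 1 = 25; strictly interior points = area - boundary/2 + 1 = 1879; answer 1879
Part 3: Y2 = 1879; m = 21849; 21849 = 3 * 7283; sigma = (1 + 3) * (1 + 7283) = 4 * 7284 = 29136; answer 29136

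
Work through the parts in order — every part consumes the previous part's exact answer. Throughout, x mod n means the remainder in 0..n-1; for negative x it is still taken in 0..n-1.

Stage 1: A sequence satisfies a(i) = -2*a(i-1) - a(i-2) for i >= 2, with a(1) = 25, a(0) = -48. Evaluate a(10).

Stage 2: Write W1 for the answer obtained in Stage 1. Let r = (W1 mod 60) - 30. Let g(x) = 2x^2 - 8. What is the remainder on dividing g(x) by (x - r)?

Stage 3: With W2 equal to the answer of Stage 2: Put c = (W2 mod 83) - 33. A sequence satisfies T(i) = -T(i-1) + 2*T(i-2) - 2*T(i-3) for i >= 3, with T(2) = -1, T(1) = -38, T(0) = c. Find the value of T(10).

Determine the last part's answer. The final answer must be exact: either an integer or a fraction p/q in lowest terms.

31015

Stage 1: a(2) = -2*(25) - 1*(-48) = -2; iterating: a(2)=-2, a(3)=-21, a(4)=44, a(5)=-67, a(6)=90, a(7)=-113, a(8)=136, a(9)=-159, a(10)=182; answer 182
Stage 2: W1 = 182; r = -28; remainder = value at the root: 2*(-28)^2 - 8 = (1568) + (-8) = 1560; answer 1560
Stage 3: W2 = 1560; c = 33; T(3) = -1*(-1) + 2*(-38) - 2*(33) = -141; iterating: T(3)=-141, T(4)=215, T(5)=-495, T(6)=1207, T(7)=-2627, T(8)=6031, T(9)=-13699, T(10)=31015; answer 31015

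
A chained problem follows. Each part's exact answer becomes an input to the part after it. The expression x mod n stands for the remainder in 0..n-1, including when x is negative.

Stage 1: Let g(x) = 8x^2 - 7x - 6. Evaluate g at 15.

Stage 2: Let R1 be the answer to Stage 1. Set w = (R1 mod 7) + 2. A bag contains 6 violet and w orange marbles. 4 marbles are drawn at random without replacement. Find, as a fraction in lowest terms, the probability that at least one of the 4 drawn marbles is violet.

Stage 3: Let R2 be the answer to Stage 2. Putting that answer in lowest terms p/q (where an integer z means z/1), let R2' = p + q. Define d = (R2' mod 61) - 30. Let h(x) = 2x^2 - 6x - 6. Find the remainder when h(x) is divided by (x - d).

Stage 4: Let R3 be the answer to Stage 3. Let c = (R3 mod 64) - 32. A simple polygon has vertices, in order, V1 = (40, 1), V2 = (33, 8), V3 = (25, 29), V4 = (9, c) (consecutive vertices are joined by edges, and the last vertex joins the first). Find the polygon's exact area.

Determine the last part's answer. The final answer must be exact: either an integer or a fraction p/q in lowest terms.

Stage 1: 8*(15)^2 - 7*(15)^1 - 6 = (1800) + (-105) + (-6) = 1689; answer 1689
Stage 2: R1 = 1689; w = 4; total draws C(10,4) = 210; complement C(4,4) = 1; favorable 210 - 1 = 209; P = 209/210; answer 209/210
Stage 3: R2 = 209/210; threaded value p + q = 419; d = 23; remainder = value at the root: 2*(23)^2 - 6*(23)^1 - 6 = (1058) + (-138) + (-6) = 914; answer 914
Stage 4: R3 = 914; c = -14; cross terms: (40*8 - 33*1)=287, (33*29 - 25*8)=757, (25*-14 - 9*29)=-611, (9*1 - 40*-14)=569; twice the area = |1002| = 1002; area = 501; answer 501

501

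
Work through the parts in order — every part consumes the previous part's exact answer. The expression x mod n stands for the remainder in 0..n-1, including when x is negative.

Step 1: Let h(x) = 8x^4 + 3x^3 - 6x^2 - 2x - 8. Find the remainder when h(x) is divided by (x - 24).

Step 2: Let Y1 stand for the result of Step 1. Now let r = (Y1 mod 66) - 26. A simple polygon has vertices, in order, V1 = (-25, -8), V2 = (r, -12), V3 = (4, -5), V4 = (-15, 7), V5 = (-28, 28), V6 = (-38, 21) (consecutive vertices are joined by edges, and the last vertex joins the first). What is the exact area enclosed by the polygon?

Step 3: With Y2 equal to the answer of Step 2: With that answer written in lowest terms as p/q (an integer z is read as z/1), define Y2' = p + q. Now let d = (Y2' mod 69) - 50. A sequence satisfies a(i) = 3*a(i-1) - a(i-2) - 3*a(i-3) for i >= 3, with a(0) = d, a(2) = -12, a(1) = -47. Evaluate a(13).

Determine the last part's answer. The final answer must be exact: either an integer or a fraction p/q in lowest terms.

-77537

Step 1: remainder = value at the root: 8*(24)^4 + 3*(24)^3 - 6*(24)^2 - 2*(24)^1 - 8 = (2654208) + (41472) + (-3456) + (-48) + (-8) = 2692168; answer 2692168
Step 2: Y1 = 2692168; r = 2; cross terms: (-25*-12 - 2*-8)=316, (2*-5 - 4*-12)=38, (4*7 - -15*-5)=-47, (-15*28 - -28*7)=-224, (-28*21 - -38*28)=476, (-38*-8 - -25*21)=829; twice the area = |1388| = 1388; area = 694; answer 694
Step 3: Y2 = 694; threaded value p + q = 695; d = -45; a(3) = 3*(-12) - 1*(-47) - 3*(-45) = 146; iterating: a(3)=146, a(4)=591, a(5)=1663, a(6)=3960, a(7)=8444, a(8)=16383, a(9)=28825, a(10)=44760, a(11)=56306, a(12)=37683, a(13)=-77537; answer -77537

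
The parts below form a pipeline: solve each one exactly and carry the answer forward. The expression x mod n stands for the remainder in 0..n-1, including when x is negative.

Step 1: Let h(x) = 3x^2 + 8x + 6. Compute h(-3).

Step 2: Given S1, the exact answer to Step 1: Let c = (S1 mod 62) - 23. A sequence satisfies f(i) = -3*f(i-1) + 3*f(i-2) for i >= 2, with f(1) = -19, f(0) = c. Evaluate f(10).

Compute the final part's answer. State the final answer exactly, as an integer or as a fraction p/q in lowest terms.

1060695

Step 1: 3*(-3)^2 + 8*(-3)^1 + 6 = (27) + (-24) + (6) = 9; answer 9
Step 2: S1 = 9; c = -14; f(2) = -3*(-19) + 3*(-14) = 15; iterating: f(2)=15, f(3)=-102, f(4)=351, f(5)=-1359, f(6)=5130, f(7)=-19467, f(8)=73791, f(9)=-279774, f(10)=1060695; answer 1060695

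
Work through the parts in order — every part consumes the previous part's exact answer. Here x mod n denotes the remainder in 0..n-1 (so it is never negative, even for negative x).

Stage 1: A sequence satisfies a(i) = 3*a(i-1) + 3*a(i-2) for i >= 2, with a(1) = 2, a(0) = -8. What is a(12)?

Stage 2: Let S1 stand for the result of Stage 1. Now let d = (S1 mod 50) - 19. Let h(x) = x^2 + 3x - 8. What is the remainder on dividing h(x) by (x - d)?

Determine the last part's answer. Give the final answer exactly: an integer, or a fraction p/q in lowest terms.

Stage 1: a(2) = 3*(2) + 3*(-8) = -18; iterating: a(2)=-18, a(3)=-48, a(4)=-198, a(5)=-738, a(6)=-2808, a(7)=-10638, a(8)=-40338, a(9)=-152928, a(10)=-579798, a(11)=-2198178, a(12)=-8333928; answer -8333928
Stage 2: S1 = -8333928; d = 3; remainder = value at the root: 1*(3)^2 + 3*(3)^1 - 8 = (9) + (9) + (-8) = 10; answer 10

10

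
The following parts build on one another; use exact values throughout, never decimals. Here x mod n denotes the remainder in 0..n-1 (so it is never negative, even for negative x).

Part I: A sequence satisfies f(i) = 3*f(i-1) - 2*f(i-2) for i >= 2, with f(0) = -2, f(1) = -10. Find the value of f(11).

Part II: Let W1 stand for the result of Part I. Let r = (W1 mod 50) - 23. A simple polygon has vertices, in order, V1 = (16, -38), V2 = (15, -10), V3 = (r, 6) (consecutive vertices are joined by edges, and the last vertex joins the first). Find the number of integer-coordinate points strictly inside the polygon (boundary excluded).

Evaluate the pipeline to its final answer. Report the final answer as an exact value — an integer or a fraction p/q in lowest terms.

208

Part I: f(2) = 3*(-10) - 2*(-2) = -26; iterating: f(2)=-26, f(3)=-58, f(4)=-122, f(5)=-250, f(6)=-506, f(7)=-1018, f(8)=-2042, f(9)=-4090, f(10)=-8186, f(11)=-16378; answer -16378
Part II: W1 = -16378; r = -1; cross terms: (16*-10 - 15*-38)=410, (15*6 - -1*-10)=80, (-1*-38 - 16*6)=-58; twice the area = |432| = 432; area = 216; boundary points = 1 + 16 + 1 = 18; strictly interior points = area - boundary/2 + 1 = 208; answer 208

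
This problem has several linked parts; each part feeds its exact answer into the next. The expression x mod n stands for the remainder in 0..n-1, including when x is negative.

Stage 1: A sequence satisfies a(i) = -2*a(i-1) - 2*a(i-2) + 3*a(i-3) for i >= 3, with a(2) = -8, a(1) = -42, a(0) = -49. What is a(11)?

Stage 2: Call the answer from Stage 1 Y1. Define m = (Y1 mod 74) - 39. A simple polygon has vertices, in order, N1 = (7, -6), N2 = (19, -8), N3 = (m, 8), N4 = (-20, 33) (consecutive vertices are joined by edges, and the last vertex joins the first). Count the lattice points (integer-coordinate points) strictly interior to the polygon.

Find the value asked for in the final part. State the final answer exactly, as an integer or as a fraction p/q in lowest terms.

147

Stage 1: a(3) = -2*(-8) - 2*(-42) + 3*(-49) = -47; iterating: a(3)=-47, a(4)=-16, a(5)=102, a(6)=-313, a(7)=374, a(8)=184, a(9)=-2055, a(10)=4864, a(11)=-5066; answer -5066
Stage 2: Y1 = -5066; m = 1; cross terms: (7*-8 - 19*-6)=58, (19*8 - 1*-8)=160, (1*33 - -20*8)=193, (-20*-6 - 7*33)=-111; twice the area = |300| = 300; area = 150; boundary points = 2 + 2 + 1 + 3 = 8; strictly interior points = area - boundary/2 + 1 = 147; answer 147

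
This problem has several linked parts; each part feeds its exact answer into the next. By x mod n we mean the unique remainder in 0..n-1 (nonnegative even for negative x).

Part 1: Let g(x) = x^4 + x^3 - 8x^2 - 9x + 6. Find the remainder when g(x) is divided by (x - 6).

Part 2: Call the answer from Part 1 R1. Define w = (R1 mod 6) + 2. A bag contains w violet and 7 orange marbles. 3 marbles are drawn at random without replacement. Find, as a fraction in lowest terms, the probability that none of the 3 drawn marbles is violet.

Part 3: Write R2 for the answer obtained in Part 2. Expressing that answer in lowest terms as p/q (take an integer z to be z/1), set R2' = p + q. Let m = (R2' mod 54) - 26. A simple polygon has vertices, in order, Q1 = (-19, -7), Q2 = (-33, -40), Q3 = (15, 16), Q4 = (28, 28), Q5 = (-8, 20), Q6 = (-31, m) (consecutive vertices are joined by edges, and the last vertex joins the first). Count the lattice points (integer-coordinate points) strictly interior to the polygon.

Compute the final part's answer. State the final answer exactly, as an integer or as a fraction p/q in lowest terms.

1040

Part 1: remainder = value at the root: 1*(6)^4 + 1*(6)^3 - 8*(6)^2 - 9*(6)^1 + 6 = (1296) + (216) + (-288) + (-54) + (6) = 1176; answer 1176
Part 2: R1 = 1176; w = 2; total draws C(9,3) = 84; favorable C(7,3) = 35; P = 5/12; answer 5/12
Part 3: R2 = 5/12; threaded value p + q = 17; m = -9; cross terms: (-19*-40 - -33*-7)=529, (-33*16 - 15*-40)=72, (15*28 - 28*16)=-28, (28*20 - -8*28)=784, (-8*-9 - -31*20)=692, (-31*-7 - -19*-9)=46; twice the area = |2095| = 2095; area = 2095/2; boundary points = 1 + 8 + 1 + 4 + 1 + 2 = 17; strictly interior points = area - boundary/2 + 1 = 1040; answer 1040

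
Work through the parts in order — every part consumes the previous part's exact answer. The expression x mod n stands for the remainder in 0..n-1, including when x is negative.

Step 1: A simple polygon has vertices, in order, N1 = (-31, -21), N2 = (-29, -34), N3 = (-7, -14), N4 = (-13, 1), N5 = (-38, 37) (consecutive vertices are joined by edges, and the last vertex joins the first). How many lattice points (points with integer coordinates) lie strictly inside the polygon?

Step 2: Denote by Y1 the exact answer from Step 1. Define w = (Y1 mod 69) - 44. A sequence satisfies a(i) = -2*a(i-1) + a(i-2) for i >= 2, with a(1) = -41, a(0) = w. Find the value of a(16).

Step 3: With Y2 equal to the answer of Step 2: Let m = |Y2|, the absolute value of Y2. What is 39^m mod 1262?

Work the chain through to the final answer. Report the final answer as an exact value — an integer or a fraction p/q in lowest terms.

Step 1: cross terms: (-31*-34 - -29*-21)=445, (-29*-14 - -7*-34)=168, (-7*1 - -13*-14)=-189, (-13*37 - -38*1)=-443, (-38*-21 - -31*37)=1945; twice the area = |1926| = 1926; area = 963; boundary points = 1 + 2 + 3 + 1 + 1 = 8; strictly interior points = area - boundary/2 + 1 = 960; answer 960
Step 2: Y1 = 960; w = 19; a(2) = -2*(-41) + 1*(19) = 101; iterating: a(2)=101, a(3)=-243, a(4)=587, a(5)=-1417, a(6)=3421, a(7)=-8259, a(8)=19939, a(9)=-48137, a(10)=116213, a(11)=-280563, a(12)=677339, a(13)=-1635241, a(14)=3947821, a(15)=-9530883, a(16)=23009587; answer 23009587
Step 3: Y2 = 23009587; m = 23009587; squarings mod 1262: 39^1=39, 39^2=259, 39^4=195, 39^8=165, 39^16=723, 39^32=261, 39^64=1235, 39^128=729, 39^256=139, 39^512=391, 39^1024=179, 39^2048=491, 39^4096=39, 39^8192=259, 39^16384=195, 39^32768=165, 39^65536=723, 39^131072=261, 39^262144=1235, 39^524288=729, 39^1048576=139, 39^2097152=391, 39^4194304=179, 39^8388608=491, 39^16777216=39; 39^23009587 = 39^1 * 39^2 * 39^16 * 39^32 * 39^256 * 39^2048 * 39^4096 * 39^65536 * 39^131072 * 39^262144 * 39^524288 * 39^1048576 * 39^4194304 * 39^16777216 = 283 (mod 1262); answer 283

283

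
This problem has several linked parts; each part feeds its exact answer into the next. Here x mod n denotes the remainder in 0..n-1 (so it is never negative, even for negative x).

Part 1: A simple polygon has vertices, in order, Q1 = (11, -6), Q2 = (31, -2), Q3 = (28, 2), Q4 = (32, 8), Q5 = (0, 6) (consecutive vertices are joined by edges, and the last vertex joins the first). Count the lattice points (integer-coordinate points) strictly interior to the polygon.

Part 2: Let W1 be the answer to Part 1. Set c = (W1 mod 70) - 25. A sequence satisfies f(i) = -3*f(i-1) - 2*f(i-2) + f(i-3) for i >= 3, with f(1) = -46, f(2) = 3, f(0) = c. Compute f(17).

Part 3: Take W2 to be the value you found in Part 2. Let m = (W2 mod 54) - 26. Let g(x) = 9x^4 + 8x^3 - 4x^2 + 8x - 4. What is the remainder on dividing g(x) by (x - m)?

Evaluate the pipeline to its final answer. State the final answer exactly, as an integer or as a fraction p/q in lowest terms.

172124

Part 1: cross terms: (11*-2 - 31*-6)=164, (31*2 - 28*-2)=118, (28*8 - 32*2)=160, (32*6 - 0*8)=192, (0*-6 - 11*6)=-66; twice the area = |568| = 568; area = 284; boundary points = 4 + 1 + 2 + 2 + 1 = 10; strictly interior points = area - boundary/2 + 1 = 280; answer 280
Part 2: W1 = 280; c = -25; f(3) = -3*(3) - 2*(-46) + 1*(-25) = 58; iterating: f(3)=58, f(4)=-226, f(5)=565, f(6)=-1185, f(7)=2199, f(8)=-3662, f(9)=5403, f(10)=-6686, f(11)=5590, f(12)=2005, f(13)=-23881, f(14)=73223, f(15)=-169902, f(16)=339379, f(17)=-605110; answer -605110
Part 3: W2 = -605110; m = -12; remainder = value at the root: 9*(-12)^4 + 8*(-12)^3 - 4*(-12)^2 + 8*(-12)^1 - 4 = (186624) + (-13824) + (-576) + (-96) + (-4) = 172124; answer 172124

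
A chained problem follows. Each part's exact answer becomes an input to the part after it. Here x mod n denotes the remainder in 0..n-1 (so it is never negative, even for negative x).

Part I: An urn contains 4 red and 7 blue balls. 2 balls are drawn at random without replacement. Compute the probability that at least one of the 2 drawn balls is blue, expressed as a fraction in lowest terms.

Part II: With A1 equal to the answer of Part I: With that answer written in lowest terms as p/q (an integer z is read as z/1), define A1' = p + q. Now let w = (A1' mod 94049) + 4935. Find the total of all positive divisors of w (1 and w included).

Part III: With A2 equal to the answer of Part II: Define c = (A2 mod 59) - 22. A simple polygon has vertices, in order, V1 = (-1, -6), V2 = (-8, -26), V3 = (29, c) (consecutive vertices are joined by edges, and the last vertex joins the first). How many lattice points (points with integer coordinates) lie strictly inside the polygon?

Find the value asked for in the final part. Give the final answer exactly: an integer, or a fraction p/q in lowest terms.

267

Part I: total draws C(11,2) = 55; complement C(4,2) = 6; favorable 55 - 6 = 49; P = 49/55; answer 49/55
Part II: A1 = 49/55; threaded value p + q = 104; w = 5039; 5039 is prime, so its only divisors are 1 and 5039; sigma = 1 + 5039 = 5040; answer 5040
Part III: A2 = 5040; c = 3; cross terms: (-1*-26 - -8*-6)=-22, (-8*3 - 29*-26)=730, (29*-6 - -1*3)=-171; twice the area = |537| = 537; area = 537/2; boundary points = 1 + 1 + 3 = 5; strictly interior points = area - boundary/2 + 1 = 267; answer 267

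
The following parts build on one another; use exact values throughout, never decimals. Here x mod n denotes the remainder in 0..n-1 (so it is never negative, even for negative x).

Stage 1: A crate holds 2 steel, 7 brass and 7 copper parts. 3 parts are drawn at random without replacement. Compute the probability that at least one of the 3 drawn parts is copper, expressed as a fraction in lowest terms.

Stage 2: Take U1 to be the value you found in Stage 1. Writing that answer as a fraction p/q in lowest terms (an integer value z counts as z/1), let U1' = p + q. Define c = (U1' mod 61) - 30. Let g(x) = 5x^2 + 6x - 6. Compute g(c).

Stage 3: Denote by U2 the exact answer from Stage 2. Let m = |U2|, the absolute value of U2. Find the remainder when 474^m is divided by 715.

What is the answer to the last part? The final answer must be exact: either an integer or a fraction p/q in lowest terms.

639

Stage 1: total draws C(16,3) = 560; complement C(9,3) = 84; favorable 560 - 84 = 476; P = 17/20; answer 17/20
Stage 2: U1 = 17/20; threaded value p + q = 37; c = 7; 5*(7)^2 + 6*(7)^1 - 6 = (245) + (42) + (-6) = 281; answer 281
Stage 3: U2 = 281; m = 281; squarings mod 715: 474^1=474, 474^2=166, 474^4=386, 474^8=276, 474^16=386, 474^32=276, 474^64=386, 474^128=276, 474^256=386; 474^281 = 474^1 * 474^8 * 474^16 * 474^256 = 639 (mod 715); answer 639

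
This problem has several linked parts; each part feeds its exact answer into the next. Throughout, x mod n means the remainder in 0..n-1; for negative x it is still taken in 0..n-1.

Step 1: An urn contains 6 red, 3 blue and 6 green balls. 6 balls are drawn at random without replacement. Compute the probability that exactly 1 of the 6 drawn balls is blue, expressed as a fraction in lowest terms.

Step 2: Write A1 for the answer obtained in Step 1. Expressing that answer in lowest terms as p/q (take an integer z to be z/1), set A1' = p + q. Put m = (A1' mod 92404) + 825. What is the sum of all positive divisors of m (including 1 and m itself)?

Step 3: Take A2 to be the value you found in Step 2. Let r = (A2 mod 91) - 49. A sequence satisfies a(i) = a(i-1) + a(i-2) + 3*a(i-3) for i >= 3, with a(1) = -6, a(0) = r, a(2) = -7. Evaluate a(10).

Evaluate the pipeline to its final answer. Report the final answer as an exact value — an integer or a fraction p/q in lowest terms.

Step 1: total draws C(15,6) = 5005; favorable C(3,1)*C(12,5) = 2376; P = 216/455; answer 216/455
Step 2: A1 = 216/455; threaded value p + q = 671; m = 1496; 1496 = 2^3 * 11 * 17; sigma = (1 + 2 + 4 + 8) * (1 + 11) * (1 + 17) = 15 * 12 * 18 = 3240; answer 3240
Step 3: A2 = 3240; r = 6; a(3) = 1*(-7) + 1*(-6) + 3*(6) = 5; iterating: a(3)=5, a(4)=-20, a(5)=-36, a(6)=-41, a(7)=-137, a(8)=-286, a(9)=-546, a(10)=-1243; answer -1243

-1243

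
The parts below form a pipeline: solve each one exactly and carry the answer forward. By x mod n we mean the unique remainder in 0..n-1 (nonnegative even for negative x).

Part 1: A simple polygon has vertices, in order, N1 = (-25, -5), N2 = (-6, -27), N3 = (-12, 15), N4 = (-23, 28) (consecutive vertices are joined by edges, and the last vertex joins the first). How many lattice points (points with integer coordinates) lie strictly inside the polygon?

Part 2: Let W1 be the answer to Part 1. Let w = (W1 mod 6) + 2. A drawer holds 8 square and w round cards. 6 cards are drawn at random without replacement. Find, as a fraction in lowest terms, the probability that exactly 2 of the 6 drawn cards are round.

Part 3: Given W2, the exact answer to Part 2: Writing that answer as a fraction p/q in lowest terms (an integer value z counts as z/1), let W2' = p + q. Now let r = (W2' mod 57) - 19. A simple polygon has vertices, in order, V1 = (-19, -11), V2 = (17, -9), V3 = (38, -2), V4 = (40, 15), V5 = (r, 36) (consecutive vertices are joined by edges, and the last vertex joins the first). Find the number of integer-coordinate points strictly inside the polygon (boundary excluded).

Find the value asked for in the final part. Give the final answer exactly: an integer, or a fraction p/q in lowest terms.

1754

Part 1: cross terms: (-25*-27 - -6*-5)=645, (-6*15 - -12*-27)=-414, (-12*28 - -23*15)=9, (-23*-5 - -25*28)=815; twice the area = |1055| = 1055; area = 1055/2; boundary points = 1 + 6 + 1 + 1 = 9; strictly interior points = area - boundary/2 + 1 = 524; answer 524
Part 2: W1 = 524; w = 4; total draws C(12,6) = 924; favorable C(4,2)*C(8,4) = 420; P = 5/11; answer 5/11
Part 3: W2 = 5/11; threaded value p + q = 16; r = -3; cross terms: (-19*-9 - 17*-11)=358, (17*-2 - 38*-9)=308, (38*15 - 40*-2)=650, (40*36 - -3*15)=1485, (-3*-11 - -19*36)=717; twice the area = |3518| = 3518; area = 1759; boundary points = 2 + 7 + 1 + 1 + 1 = 12; strictly interior points = area - boundary/2 + 1 = 1754; answer 1754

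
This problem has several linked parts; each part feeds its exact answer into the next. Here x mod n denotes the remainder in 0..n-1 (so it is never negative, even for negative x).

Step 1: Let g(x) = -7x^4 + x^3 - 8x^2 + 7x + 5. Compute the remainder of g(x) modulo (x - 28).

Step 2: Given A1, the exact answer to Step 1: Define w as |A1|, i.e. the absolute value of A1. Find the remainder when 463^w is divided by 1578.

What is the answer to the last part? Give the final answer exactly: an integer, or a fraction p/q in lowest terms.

1063

Step 1: remainder = value at the root: -7*(28)^4 + 1*(28)^3 - 8*(28)^2 + 7*(28)^1 + 5 = (-4302592) + (21952) + (-6272) + (196) + (5) = -4286711; answer -4286711
Step 2: A1 = -4286711; w = 4286711; squarings mod 1578: 463^1=463, 463^2=1339, 463^4=313, 463^8=133, 463^16=331, 463^32=679, 463^64=265, 463^128=793, 463^256=805, 463^512=1045, 463^1024=49, 463^2048=823, 463^4096=367, 463^8192=559, 463^16384=37, 463^32768=1369, 463^65536=1075, 463^131072=529, 463^262144=535, 463^524288=607, 463^1048576=775, 463^2097152=985, 463^4194304=1333; 463^4286711 = 463^1 * 463^2 * 463^4 * 463^16 * 463^32 * 463^64 * 463^128 * 463^2048 * 463^8192 * 463^16384 * 463^65536 * 463^4194304 = 1063 (mod 1578); answer 1063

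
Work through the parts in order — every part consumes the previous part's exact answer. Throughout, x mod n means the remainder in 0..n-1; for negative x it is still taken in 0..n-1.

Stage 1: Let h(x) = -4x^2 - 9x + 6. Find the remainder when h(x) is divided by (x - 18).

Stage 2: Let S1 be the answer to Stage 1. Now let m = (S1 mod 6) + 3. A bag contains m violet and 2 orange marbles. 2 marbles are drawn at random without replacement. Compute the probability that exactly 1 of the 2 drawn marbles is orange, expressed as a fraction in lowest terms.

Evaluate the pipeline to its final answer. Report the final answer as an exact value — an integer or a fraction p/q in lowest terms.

Stage 1: remainder = value at the root: -4*(18)^2 - 9*(18)^1 + 6 = (-1296) + (-162) + (6) = -1452; answer -1452
Stage 2: S1 = -1452; m = 3; total draws C(5,2) = 10; favorable C(2,1)*C(3,1) = 6; P = 3/5; answer 3/5

3/5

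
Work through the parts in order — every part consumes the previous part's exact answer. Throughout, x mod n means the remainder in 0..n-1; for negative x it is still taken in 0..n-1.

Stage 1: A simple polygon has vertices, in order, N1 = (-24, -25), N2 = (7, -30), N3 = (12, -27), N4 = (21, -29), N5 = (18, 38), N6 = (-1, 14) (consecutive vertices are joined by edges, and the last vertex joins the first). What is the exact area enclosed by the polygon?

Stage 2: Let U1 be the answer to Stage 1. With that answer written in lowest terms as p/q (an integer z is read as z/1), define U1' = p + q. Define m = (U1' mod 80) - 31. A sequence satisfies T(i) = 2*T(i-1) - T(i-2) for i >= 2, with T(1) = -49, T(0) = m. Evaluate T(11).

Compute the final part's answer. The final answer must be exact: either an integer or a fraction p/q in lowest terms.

Stage 1: cross terms: (-24*-30 - 7*-25)=895, (7*-27 - 12*-30)=171, (12*-29 - 21*-27)=219, (21*38 - 18*-29)=1320, (18*14 - -1*38)=290, (-1*-25 - -24*14)=361; twice the area = |3256| = 3256; area = 1628; answer 1628
Stage 2: U1 = 1628; threaded value p + q = 1629; m = -2; T(2) = 2*(-49) - 1*(-2) = -96; iterating: T(2)=-96, T(3)=-143, T(4)=-190, T(5)=-237, T(6)=-284, T(7)=-331, T(8)=-378, T(9)=-425, T(10)=-472, T(11)=-519; answer -519

-519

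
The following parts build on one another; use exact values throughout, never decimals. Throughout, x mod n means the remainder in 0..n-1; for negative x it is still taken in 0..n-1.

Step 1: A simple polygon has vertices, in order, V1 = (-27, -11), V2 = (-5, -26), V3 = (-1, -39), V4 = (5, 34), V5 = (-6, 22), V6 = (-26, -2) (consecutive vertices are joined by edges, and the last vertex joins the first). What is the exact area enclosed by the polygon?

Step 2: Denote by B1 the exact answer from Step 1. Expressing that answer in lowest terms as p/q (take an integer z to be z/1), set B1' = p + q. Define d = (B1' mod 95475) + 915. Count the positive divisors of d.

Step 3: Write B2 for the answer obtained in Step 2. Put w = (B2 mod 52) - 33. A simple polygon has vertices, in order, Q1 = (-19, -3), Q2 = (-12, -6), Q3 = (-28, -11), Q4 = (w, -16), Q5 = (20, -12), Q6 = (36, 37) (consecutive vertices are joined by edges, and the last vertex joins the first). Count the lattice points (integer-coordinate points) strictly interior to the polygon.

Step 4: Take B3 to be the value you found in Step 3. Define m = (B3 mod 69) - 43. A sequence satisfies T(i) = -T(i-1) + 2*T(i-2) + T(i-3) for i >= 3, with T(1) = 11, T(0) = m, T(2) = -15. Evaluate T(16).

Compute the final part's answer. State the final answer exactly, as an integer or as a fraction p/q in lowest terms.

-61163

Step 1: cross terms: (-27*-26 - -5*-11)=647, (-5*-39 - -1*-26)=169, (-1*34 - 5*-39)=161, (5*22 - -6*34)=314, (-6*-2 - -26*22)=584, (-26*-11 - -27*-2)=232; twice the area = |2107| = 2107; area = 2107/2; answer 2107/2
Step 2: B1 = 2107/2; threaded value p + q = 2109; d = 3024; 3024 = 2^4 * 3^3 * 7; number of divisors = (4+1) * (3+1) * (1+1) = 40; answer 40
Step 3: B2 = 40; w = 7; cross terms: (-19*-6 - -12*-3)=78, (-12*-11 - -28*-6)=-36, (-28*-16 - 7*-11)=525, (7*-12 - 20*-16)=236, (20*37 - 36*-12)=1172, (36*-3 - -19*37)=595; twice the area = |2570| = 2570; area = 1285; boundary points = 1 + 1 + 5 + 1 + 1 + 5 = 14; strictly interior points = area - boundary/2 + 1 = 1279; answer 1279
Step 4: B3 = 1279; m = -6; T(3) = -1*(-15) + 2*(11) + 1*(-6) = 31; iterating: T(3)=31, T(4)=-50, T(5)=97, T(6)=-166, T(7)=310, T(8)=-545, T(9)=999, T(10)=-1779, T(11)=3232, T(12)=-5791, T(13)=10476, T(14)=-18826, T(15)=33987, T(16)=-61163; answer -61163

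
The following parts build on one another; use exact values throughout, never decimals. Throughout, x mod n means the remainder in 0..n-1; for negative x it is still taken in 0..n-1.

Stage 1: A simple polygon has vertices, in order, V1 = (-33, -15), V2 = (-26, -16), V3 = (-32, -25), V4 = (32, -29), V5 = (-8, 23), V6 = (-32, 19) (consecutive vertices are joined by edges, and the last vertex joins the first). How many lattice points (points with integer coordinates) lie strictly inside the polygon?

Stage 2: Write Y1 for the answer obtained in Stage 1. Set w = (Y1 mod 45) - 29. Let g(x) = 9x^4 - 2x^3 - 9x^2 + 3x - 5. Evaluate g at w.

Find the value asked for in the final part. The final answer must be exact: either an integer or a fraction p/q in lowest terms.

Stage 1: cross terms: (-33*-16 - -26*-15)=138, (-26*-25 - -32*-16)=138, (-32*-29 - 32*-25)=1728, (32*23 - -8*-29)=504, (-8*19 - -32*23)=584, (-32*-15 - -33*19)=1107; twice the area = |4199| = 4199; area = 4199/2; boundary points = 1 + 3 + 4 + 4 + 4 + 1 = 17; strictly interior points = area - boundary/2 + 1 = 2092; answer 2092
Stage 2: Y1 = 2092; w = -7; 9*(-7)^4 - 2*(-7)^3 - 9*(-7)^2 + 3*(-7)^1 - 5 = (21609) + (686) + (-441) + (-21) + (-5) = 21828; answer 21828

21828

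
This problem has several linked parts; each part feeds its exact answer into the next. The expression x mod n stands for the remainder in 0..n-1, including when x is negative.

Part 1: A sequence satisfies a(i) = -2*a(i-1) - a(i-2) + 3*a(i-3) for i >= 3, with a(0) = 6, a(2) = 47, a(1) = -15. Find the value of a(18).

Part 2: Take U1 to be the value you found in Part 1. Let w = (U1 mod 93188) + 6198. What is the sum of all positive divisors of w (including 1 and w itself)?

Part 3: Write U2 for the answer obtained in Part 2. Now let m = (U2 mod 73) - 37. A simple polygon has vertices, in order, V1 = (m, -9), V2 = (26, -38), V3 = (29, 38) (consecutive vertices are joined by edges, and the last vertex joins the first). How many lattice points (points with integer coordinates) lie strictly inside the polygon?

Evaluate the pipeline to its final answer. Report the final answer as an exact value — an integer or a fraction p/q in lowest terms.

Part 1: a(3) = -2*(47) - 1*(-15) + 3*(6) = -61; iterating: a(3)=-61, a(4)=30, a(5)=142, a(6)=-497, a(7)=942, a(8)=-961, a(9)=-511, a(10)=4809, a(11)=-11990, a(12)=17638, a(13)=-8859, a(14)=-35890, a(15)=133553, a(16)=-257793, a(17)=274363, a(18)=109726; answer 109726
Part 2: U1 = 109726; w = 22736; 22736 = 2^4 * 7^2 * 29; sigma = (1 + 2 + 4 + 8 + 16) * (1 + 7 + 49) * (1 + 29) = 31 * 57 * 30 = 53010; answer 53010
Part 3: U2 = 53010; m = -25; cross terms: (-25*-38 - 26*-9)=1184, (26*38 - 29*-38)=2090, (29*-9 - -25*38)=689; twice the area = |3963| = 3963; area = 3963/2; boundary points = 1 + 1 + 1 = 3; strictly interior points = area - boundary/2 + 1 = 1981; answer 1981

1981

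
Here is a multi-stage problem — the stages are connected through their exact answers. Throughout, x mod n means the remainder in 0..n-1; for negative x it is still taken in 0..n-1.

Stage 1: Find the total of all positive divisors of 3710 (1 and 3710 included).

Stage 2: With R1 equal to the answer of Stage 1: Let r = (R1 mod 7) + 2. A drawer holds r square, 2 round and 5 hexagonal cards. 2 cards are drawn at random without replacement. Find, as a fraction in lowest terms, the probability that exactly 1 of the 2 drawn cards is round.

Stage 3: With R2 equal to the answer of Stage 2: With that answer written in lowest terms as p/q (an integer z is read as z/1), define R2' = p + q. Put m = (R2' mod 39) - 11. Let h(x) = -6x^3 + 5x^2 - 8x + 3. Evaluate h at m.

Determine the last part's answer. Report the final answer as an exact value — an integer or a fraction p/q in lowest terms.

-138

Stage 1: 3710 = 2 * 5 * 7 * 53; sigma = (1 + 2) * (1 + 5) * (1 + 7) * (1 + 53) = 3 * 6 * 8 * 54 = 7776; answer 7776
Stage 2: R1 = 7776; r = 8; total draws C(15,2) = 105; favorable C(2,1)*C(13,1) = 26; P = 26/105; answer 26/105
Stage 3: R2 = 26/105; threaded value p + q = 131; m = 3; -6*(3)^3 + 5*(3)^2 - 8*(3)^1 + 3 = (-162) + (45) + (-24) + (3) = -138; answer -138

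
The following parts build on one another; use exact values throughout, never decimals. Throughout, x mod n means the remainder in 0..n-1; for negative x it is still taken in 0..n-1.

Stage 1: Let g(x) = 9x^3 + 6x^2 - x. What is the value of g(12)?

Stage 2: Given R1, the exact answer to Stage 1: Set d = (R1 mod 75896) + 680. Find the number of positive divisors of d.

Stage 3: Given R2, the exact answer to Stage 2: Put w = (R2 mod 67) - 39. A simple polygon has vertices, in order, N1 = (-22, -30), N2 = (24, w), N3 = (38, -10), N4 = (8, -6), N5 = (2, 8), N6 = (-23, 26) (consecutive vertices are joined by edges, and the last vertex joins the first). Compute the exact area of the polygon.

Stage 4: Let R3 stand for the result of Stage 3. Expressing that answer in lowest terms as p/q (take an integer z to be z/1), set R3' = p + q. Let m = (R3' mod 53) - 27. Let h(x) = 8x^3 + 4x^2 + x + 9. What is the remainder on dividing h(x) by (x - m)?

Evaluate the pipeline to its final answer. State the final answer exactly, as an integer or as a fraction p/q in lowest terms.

6174

Stage 1: 9*(12)^3 + 6*(12)^2 - 1*(12)^1 = (15552) + (864) + (-12) = 16404; answer 16404
Stage 2: R1 = 16404; d = 17084; 17084 = 2^2 * 4271; number of divisors = (2+1) * (1+1) = 6; answer 6
Stage 3: R2 = 6; w = -33; cross terms: (-22*-33 - 24*-30)=1446, (24*-10 - 38*-33)=1014, (38*-6 - 8*-10)=-148, (8*8 - 2*-6)=76, (2*26 - -23*8)=236, (-23*-30 - -22*26)=1262; twice the area = |3886| = 3886; area = 1943; answer 1943
Stage 4: R3 = 1943; threaded value p + q = 1944; m = 9; remainder = value at the root: 8*(9)^3 + 4*(9)^2 + 1*(9)^1 + 9 = (5832) + (324) + (9) + (9) = 6174; answer 6174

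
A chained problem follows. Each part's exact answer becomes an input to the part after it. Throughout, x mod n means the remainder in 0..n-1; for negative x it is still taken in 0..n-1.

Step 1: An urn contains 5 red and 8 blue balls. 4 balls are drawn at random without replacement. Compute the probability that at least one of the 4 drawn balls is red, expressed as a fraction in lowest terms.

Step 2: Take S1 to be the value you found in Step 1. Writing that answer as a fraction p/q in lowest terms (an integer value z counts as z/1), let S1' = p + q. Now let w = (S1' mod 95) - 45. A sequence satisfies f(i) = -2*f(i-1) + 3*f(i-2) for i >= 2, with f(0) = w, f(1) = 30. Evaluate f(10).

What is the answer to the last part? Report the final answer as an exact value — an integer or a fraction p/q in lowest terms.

Step 1: total draws C(13,4) = 715; complement C(8,4) = 70; favorable 715 - 70 = 645; P = 129/143; answer 129/143
Step 2: S1 = 129/143; threaded value p + q = 272; w = 37; f(2) = -2*(30) + 3*(37) = 51; iterating: f(2)=51, f(3)=-12, f(4)=177, f(5)=-390, f(6)=1311, f(7)=-3792, f(8)=11517, f(9)=-34410, f(10)=103371; answer 103371

103371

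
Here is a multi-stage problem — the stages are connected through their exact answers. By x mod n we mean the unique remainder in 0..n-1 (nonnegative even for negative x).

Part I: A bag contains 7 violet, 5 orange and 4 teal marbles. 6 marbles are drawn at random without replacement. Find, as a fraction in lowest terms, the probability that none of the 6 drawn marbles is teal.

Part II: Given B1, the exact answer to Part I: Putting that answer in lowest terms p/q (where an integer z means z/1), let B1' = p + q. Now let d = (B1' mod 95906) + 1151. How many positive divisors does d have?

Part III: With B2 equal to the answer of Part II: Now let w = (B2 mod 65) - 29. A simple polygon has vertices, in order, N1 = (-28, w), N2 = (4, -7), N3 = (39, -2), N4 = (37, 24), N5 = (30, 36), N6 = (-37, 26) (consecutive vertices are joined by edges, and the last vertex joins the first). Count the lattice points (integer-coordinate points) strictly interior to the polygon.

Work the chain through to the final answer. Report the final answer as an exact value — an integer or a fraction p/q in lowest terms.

2805

Part I: total draws C(16,6) = 8008; favorable C(12,6) = 924; P = 3/26; answer 3/26
Part II: B1 = 3/26; threaded value p + q = 29; d = 1180; 1180 = 2^2 * 5 * 59; number of divisors = (2+1) * (1+1) * (1+1) = 12; answer 12
Part III: B2 = 12; w = -17; cross terms: (-28*-7 - 4*-17)=264, (4*-2 - 39*-7)=265, (39*24 - 37*-2)=1010, (37*36 - 30*24)=612, (30*26 - -37*36)=2112, (-37*-17 - -28*26)=1357; twice the area = |5620| = 5620; area = 2810; boundary points = 2 + 5 + 2 + 1 + 1 + 1 = 12; strictly interior points = area - boundary/2 + 1 = 2805; answer 2805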